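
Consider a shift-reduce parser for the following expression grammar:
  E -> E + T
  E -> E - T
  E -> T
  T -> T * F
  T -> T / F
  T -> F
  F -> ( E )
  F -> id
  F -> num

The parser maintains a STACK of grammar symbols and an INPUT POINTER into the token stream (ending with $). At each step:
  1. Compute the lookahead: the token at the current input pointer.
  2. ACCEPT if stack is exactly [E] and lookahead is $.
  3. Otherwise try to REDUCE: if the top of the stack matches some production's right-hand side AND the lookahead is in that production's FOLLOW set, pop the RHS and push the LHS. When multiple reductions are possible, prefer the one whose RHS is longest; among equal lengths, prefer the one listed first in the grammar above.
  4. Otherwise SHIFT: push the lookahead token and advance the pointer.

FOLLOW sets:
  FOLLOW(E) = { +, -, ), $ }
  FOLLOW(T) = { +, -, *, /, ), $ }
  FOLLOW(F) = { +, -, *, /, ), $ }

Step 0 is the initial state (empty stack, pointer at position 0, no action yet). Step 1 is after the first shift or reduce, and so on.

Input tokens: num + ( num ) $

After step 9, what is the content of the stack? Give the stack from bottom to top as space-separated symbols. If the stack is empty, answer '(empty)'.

Step 1: shift num. Stack=[num] ptr=1 lookahead=+ remaining=[+ ( num ) $]
Step 2: reduce F->num. Stack=[F] ptr=1 lookahead=+ remaining=[+ ( num ) $]
Step 3: reduce T->F. Stack=[T] ptr=1 lookahead=+ remaining=[+ ( num ) $]
Step 4: reduce E->T. Stack=[E] ptr=1 lookahead=+ remaining=[+ ( num ) $]
Step 5: shift +. Stack=[E +] ptr=2 lookahead=( remaining=[( num ) $]
Step 6: shift (. Stack=[E + (] ptr=3 lookahead=num remaining=[num ) $]
Step 7: shift num. Stack=[E + ( num] ptr=4 lookahead=) remaining=[) $]
Step 8: reduce F->num. Stack=[E + ( F] ptr=4 lookahead=) remaining=[) $]
Step 9: reduce T->F. Stack=[E + ( T] ptr=4 lookahead=) remaining=[) $]

Answer: E + ( T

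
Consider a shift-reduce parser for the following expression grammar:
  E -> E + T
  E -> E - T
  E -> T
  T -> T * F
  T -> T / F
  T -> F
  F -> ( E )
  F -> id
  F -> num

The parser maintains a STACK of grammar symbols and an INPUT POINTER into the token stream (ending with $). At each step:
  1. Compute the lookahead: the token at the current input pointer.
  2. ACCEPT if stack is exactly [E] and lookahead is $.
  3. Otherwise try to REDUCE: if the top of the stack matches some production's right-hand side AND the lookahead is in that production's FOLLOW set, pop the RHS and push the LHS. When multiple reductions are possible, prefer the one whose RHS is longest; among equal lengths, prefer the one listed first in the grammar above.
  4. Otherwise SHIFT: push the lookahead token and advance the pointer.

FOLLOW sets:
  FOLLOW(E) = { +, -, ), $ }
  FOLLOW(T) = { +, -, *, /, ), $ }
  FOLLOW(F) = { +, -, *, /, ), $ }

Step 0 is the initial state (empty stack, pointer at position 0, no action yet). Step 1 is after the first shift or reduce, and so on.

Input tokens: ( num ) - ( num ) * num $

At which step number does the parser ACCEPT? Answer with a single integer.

Step 1: shift (. Stack=[(] ptr=1 lookahead=num remaining=[num ) - ( num ) * num $]
Step 2: shift num. Stack=[( num] ptr=2 lookahead=) remaining=[) - ( num ) * num $]
Step 3: reduce F->num. Stack=[( F] ptr=2 lookahead=) remaining=[) - ( num ) * num $]
Step 4: reduce T->F. Stack=[( T] ptr=2 lookahead=) remaining=[) - ( num ) * num $]
Step 5: reduce E->T. Stack=[( E] ptr=2 lookahead=) remaining=[) - ( num ) * num $]
Step 6: shift ). Stack=[( E )] ptr=3 lookahead=- remaining=[- ( num ) * num $]
Step 7: reduce F->( E ). Stack=[F] ptr=3 lookahead=- remaining=[- ( num ) * num $]
Step 8: reduce T->F. Stack=[T] ptr=3 lookahead=- remaining=[- ( num ) * num $]
Step 9: reduce E->T. Stack=[E] ptr=3 lookahead=- remaining=[- ( num ) * num $]
Step 10: shift -. Stack=[E -] ptr=4 lookahead=( remaining=[( num ) * num $]
Step 11: shift (. Stack=[E - (] ptr=5 lookahead=num remaining=[num ) * num $]
Step 12: shift num. Stack=[E - ( num] ptr=6 lookahead=) remaining=[) * num $]
Step 13: reduce F->num. Stack=[E - ( F] ptr=6 lookahead=) remaining=[) * num $]
Step 14: reduce T->F. Stack=[E - ( T] ptr=6 lookahead=) remaining=[) * num $]
Step 15: reduce E->T. Stack=[E - ( E] ptr=6 lookahead=) remaining=[) * num $]
Step 16: shift ). Stack=[E - ( E )] ptr=7 lookahead=* remaining=[* num $]
Step 17: reduce F->( E ). Stack=[E - F] ptr=7 lookahead=* remaining=[* num $]
Step 18: reduce T->F. Stack=[E - T] ptr=7 lookahead=* remaining=[* num $]
Step 19: shift *. Stack=[E - T *] ptr=8 lookahead=num remaining=[num $]
Step 20: shift num. Stack=[E - T * num] ptr=9 lookahead=$ remaining=[$]
Step 21: reduce F->num. Stack=[E - T * F] ptr=9 lookahead=$ remaining=[$]
Step 22: reduce T->T * F. Stack=[E - T] ptr=9 lookahead=$ remaining=[$]
Step 23: reduce E->E - T. Stack=[E] ptr=9 lookahead=$ remaining=[$]
Step 24: accept. Stack=[E] ptr=9 lookahead=$ remaining=[$]

Answer: 24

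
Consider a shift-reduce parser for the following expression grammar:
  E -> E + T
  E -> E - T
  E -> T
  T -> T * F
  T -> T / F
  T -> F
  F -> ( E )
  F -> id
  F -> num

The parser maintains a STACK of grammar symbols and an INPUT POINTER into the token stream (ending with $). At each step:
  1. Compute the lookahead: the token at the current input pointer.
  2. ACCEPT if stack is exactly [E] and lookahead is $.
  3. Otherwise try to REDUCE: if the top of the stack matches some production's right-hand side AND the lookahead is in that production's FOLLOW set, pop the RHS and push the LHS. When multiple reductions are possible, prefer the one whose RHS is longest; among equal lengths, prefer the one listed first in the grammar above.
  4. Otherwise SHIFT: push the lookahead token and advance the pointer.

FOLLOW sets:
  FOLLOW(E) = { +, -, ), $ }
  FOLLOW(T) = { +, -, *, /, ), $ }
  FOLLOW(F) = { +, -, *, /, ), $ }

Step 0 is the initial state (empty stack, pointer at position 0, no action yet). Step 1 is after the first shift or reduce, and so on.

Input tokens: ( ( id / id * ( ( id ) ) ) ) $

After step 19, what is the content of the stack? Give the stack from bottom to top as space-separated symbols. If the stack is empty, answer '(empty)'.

Answer: ( ( T * ( T

Derivation:
Step 1: shift (. Stack=[(] ptr=1 lookahead=( remaining=[( id / id * ( ( id ) ) ) ) $]
Step 2: shift (. Stack=[( (] ptr=2 lookahead=id remaining=[id / id * ( ( id ) ) ) ) $]
Step 3: shift id. Stack=[( ( id] ptr=3 lookahead=/ remaining=[/ id * ( ( id ) ) ) ) $]
Step 4: reduce F->id. Stack=[( ( F] ptr=3 lookahead=/ remaining=[/ id * ( ( id ) ) ) ) $]
Step 5: reduce T->F. Stack=[( ( T] ptr=3 lookahead=/ remaining=[/ id * ( ( id ) ) ) ) $]
Step 6: shift /. Stack=[( ( T /] ptr=4 lookahead=id remaining=[id * ( ( id ) ) ) ) $]
Step 7: shift id. Stack=[( ( T / id] ptr=5 lookahead=* remaining=[* ( ( id ) ) ) ) $]
Step 8: reduce F->id. Stack=[( ( T / F] ptr=5 lookahead=* remaining=[* ( ( id ) ) ) ) $]
Step 9: reduce T->T / F. Stack=[( ( T] ptr=5 lookahead=* remaining=[* ( ( id ) ) ) ) $]
Step 10: shift *. Stack=[( ( T *] ptr=6 lookahead=( remaining=[( ( id ) ) ) ) $]
Step 11: shift (. Stack=[( ( T * (] ptr=7 lookahead=( remaining=[( id ) ) ) ) $]
Step 12: shift (. Stack=[( ( T * ( (] ptr=8 lookahead=id remaining=[id ) ) ) ) $]
Step 13: shift id. Stack=[( ( T * ( ( id] ptr=9 lookahead=) remaining=[) ) ) ) $]
Step 14: reduce F->id. Stack=[( ( T * ( ( F] ptr=9 lookahead=) remaining=[) ) ) ) $]
Step 15: reduce T->F. Stack=[( ( T * ( ( T] ptr=9 lookahead=) remaining=[) ) ) ) $]
Step 16: reduce E->T. Stack=[( ( T * ( ( E] ptr=9 lookahead=) remaining=[) ) ) ) $]
Step 17: shift ). Stack=[( ( T * ( ( E )] ptr=10 lookahead=) remaining=[) ) ) $]
Step 18: reduce F->( E ). Stack=[( ( T * ( F] ptr=10 lookahead=) remaining=[) ) ) $]
Step 19: reduce T->F. Stack=[( ( T * ( T] ptr=10 lookahead=) remaining=[) ) ) $]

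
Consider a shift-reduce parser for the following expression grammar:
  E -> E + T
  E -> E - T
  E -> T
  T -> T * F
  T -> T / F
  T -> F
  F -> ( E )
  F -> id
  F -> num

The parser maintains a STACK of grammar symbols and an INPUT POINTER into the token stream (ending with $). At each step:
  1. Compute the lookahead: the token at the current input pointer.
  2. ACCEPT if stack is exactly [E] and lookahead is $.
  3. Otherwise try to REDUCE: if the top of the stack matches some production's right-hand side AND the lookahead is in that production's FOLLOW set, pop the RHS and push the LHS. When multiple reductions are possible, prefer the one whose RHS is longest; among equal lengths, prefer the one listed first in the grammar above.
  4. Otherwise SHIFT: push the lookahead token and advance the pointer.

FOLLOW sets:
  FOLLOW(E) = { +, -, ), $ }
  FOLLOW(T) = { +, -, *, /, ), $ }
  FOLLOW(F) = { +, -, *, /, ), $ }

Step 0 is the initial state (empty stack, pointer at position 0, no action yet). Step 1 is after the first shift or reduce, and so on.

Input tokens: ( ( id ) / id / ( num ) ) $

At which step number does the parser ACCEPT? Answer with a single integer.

Step 1: shift (. Stack=[(] ptr=1 lookahead=( remaining=[( id ) / id / ( num ) ) $]
Step 2: shift (. Stack=[( (] ptr=2 lookahead=id remaining=[id ) / id / ( num ) ) $]
Step 3: shift id. Stack=[( ( id] ptr=3 lookahead=) remaining=[) / id / ( num ) ) $]
Step 4: reduce F->id. Stack=[( ( F] ptr=3 lookahead=) remaining=[) / id / ( num ) ) $]
Step 5: reduce T->F. Stack=[( ( T] ptr=3 lookahead=) remaining=[) / id / ( num ) ) $]
Step 6: reduce E->T. Stack=[( ( E] ptr=3 lookahead=) remaining=[) / id / ( num ) ) $]
Step 7: shift ). Stack=[( ( E )] ptr=4 lookahead=/ remaining=[/ id / ( num ) ) $]
Step 8: reduce F->( E ). Stack=[( F] ptr=4 lookahead=/ remaining=[/ id / ( num ) ) $]
Step 9: reduce T->F. Stack=[( T] ptr=4 lookahead=/ remaining=[/ id / ( num ) ) $]
Step 10: shift /. Stack=[( T /] ptr=5 lookahead=id remaining=[id / ( num ) ) $]
Step 11: shift id. Stack=[( T / id] ptr=6 lookahead=/ remaining=[/ ( num ) ) $]
Step 12: reduce F->id. Stack=[( T / F] ptr=6 lookahead=/ remaining=[/ ( num ) ) $]
Step 13: reduce T->T / F. Stack=[( T] ptr=6 lookahead=/ remaining=[/ ( num ) ) $]
Step 14: shift /. Stack=[( T /] ptr=7 lookahead=( remaining=[( num ) ) $]
Step 15: shift (. Stack=[( T / (] ptr=8 lookahead=num remaining=[num ) ) $]
Step 16: shift num. Stack=[( T / ( num] ptr=9 lookahead=) remaining=[) ) $]
Step 17: reduce F->num. Stack=[( T / ( F] ptr=9 lookahead=) remaining=[) ) $]
Step 18: reduce T->F. Stack=[( T / ( T] ptr=9 lookahead=) remaining=[) ) $]
Step 19: reduce E->T. Stack=[( T / ( E] ptr=9 lookahead=) remaining=[) ) $]
Step 20: shift ). Stack=[( T / ( E )] ptr=10 lookahead=) remaining=[) $]
Step 21: reduce F->( E ). Stack=[( T / F] ptr=10 lookahead=) remaining=[) $]
Step 22: reduce T->T / F. Stack=[( T] ptr=10 lookahead=) remaining=[) $]
Step 23: reduce E->T. Stack=[( E] ptr=10 lookahead=) remaining=[) $]
Step 24: shift ). Stack=[( E )] ptr=11 lookahead=$ remaining=[$]
Step 25: reduce F->( E ). Stack=[F] ptr=11 lookahead=$ remaining=[$]
Step 26: reduce T->F. Stack=[T] ptr=11 lookahead=$ remaining=[$]
Step 27: reduce E->T. Stack=[E] ptr=11 lookahead=$ remaining=[$]
Step 28: accept. Stack=[E] ptr=11 lookahead=$ remaining=[$]

Answer: 28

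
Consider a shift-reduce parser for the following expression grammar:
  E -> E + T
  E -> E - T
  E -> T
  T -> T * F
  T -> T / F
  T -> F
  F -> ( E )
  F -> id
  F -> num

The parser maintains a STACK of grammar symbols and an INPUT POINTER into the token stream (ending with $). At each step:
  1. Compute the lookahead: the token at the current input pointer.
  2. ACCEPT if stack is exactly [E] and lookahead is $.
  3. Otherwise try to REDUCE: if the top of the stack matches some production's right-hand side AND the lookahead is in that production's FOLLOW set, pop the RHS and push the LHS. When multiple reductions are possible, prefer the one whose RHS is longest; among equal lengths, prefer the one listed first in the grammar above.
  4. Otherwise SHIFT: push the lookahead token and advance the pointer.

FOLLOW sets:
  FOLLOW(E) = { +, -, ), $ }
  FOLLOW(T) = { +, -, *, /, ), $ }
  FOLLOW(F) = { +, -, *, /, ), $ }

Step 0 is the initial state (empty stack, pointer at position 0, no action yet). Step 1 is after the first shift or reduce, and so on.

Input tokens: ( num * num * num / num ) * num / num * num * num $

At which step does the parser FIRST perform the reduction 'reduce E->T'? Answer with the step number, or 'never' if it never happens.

Step 1: shift (. Stack=[(] ptr=1 lookahead=num remaining=[num * num * num / num ) * num / num * num * num $]
Step 2: shift num. Stack=[( num] ptr=2 lookahead=* remaining=[* num * num / num ) * num / num * num * num $]
Step 3: reduce F->num. Stack=[( F] ptr=2 lookahead=* remaining=[* num * num / num ) * num / num * num * num $]
Step 4: reduce T->F. Stack=[( T] ptr=2 lookahead=* remaining=[* num * num / num ) * num / num * num * num $]
Step 5: shift *. Stack=[( T *] ptr=3 lookahead=num remaining=[num * num / num ) * num / num * num * num $]
Step 6: shift num. Stack=[( T * num] ptr=4 lookahead=* remaining=[* num / num ) * num / num * num * num $]
Step 7: reduce F->num. Stack=[( T * F] ptr=4 lookahead=* remaining=[* num / num ) * num / num * num * num $]
Step 8: reduce T->T * F. Stack=[( T] ptr=4 lookahead=* remaining=[* num / num ) * num / num * num * num $]
Step 9: shift *. Stack=[( T *] ptr=5 lookahead=num remaining=[num / num ) * num / num * num * num $]
Step 10: shift num. Stack=[( T * num] ptr=6 lookahead=/ remaining=[/ num ) * num / num * num * num $]
Step 11: reduce F->num. Stack=[( T * F] ptr=6 lookahead=/ remaining=[/ num ) * num / num * num * num $]
Step 12: reduce T->T * F. Stack=[( T] ptr=6 lookahead=/ remaining=[/ num ) * num / num * num * num $]
Step 13: shift /. Stack=[( T /] ptr=7 lookahead=num remaining=[num ) * num / num * num * num $]
Step 14: shift num. Stack=[( T / num] ptr=8 lookahead=) remaining=[) * num / num * num * num $]
Step 15: reduce F->num. Stack=[( T / F] ptr=8 lookahead=) remaining=[) * num / num * num * num $]
Step 16: reduce T->T / F. Stack=[( T] ptr=8 lookahead=) remaining=[) * num / num * num * num $]
Step 17: reduce E->T. Stack=[( E] ptr=8 lookahead=) remaining=[) * num / num * num * num $]

Answer: 17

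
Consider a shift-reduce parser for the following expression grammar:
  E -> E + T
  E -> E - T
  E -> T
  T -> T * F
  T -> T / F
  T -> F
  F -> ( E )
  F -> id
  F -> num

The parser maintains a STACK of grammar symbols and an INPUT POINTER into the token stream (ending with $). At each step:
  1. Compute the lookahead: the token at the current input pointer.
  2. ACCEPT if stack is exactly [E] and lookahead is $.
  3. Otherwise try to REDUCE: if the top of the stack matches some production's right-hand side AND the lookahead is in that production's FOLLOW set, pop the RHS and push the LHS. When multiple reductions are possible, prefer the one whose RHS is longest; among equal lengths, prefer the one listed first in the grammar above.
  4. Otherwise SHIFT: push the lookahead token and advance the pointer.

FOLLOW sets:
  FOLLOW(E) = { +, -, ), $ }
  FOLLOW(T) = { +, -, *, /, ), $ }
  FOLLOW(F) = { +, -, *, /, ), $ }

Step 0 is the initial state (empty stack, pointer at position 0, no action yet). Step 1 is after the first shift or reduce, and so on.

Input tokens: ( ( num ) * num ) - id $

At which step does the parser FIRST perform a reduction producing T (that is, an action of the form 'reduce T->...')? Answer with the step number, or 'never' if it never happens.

Step 1: shift (. Stack=[(] ptr=1 lookahead=( remaining=[( num ) * num ) - id $]
Step 2: shift (. Stack=[( (] ptr=2 lookahead=num remaining=[num ) * num ) - id $]
Step 3: shift num. Stack=[( ( num] ptr=3 lookahead=) remaining=[) * num ) - id $]
Step 4: reduce F->num. Stack=[( ( F] ptr=3 lookahead=) remaining=[) * num ) - id $]
Step 5: reduce T->F. Stack=[( ( T] ptr=3 lookahead=) remaining=[) * num ) - id $]

Answer: 5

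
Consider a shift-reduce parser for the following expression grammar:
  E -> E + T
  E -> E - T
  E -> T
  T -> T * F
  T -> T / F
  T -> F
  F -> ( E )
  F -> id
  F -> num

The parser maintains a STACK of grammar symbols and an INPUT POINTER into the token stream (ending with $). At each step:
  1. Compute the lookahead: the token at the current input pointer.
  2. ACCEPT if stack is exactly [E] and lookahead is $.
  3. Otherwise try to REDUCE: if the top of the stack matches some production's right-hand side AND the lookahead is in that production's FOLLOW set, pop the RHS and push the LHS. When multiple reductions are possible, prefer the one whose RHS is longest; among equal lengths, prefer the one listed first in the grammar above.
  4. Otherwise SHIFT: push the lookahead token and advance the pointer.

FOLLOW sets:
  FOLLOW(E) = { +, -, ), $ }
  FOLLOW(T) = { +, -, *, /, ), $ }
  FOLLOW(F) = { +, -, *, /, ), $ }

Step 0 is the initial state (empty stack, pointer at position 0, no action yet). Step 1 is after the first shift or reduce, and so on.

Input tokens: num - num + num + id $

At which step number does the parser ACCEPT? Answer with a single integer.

Answer: 20

Derivation:
Step 1: shift num. Stack=[num] ptr=1 lookahead=- remaining=[- num + num + id $]
Step 2: reduce F->num. Stack=[F] ptr=1 lookahead=- remaining=[- num + num + id $]
Step 3: reduce T->F. Stack=[T] ptr=1 lookahead=- remaining=[- num + num + id $]
Step 4: reduce E->T. Stack=[E] ptr=1 lookahead=- remaining=[- num + num + id $]
Step 5: shift -. Stack=[E -] ptr=2 lookahead=num remaining=[num + num + id $]
Step 6: shift num. Stack=[E - num] ptr=3 lookahead=+ remaining=[+ num + id $]
Step 7: reduce F->num. Stack=[E - F] ptr=3 lookahead=+ remaining=[+ num + id $]
Step 8: reduce T->F. Stack=[E - T] ptr=3 lookahead=+ remaining=[+ num + id $]
Step 9: reduce E->E - T. Stack=[E] ptr=3 lookahead=+ remaining=[+ num + id $]
Step 10: shift +. Stack=[E +] ptr=4 lookahead=num remaining=[num + id $]
Step 11: shift num. Stack=[E + num] ptr=5 lookahead=+ remaining=[+ id $]
Step 12: reduce F->num. Stack=[E + F] ptr=5 lookahead=+ remaining=[+ id $]
Step 13: reduce T->F. Stack=[E + T] ptr=5 lookahead=+ remaining=[+ id $]
Step 14: reduce E->E + T. Stack=[E] ptr=5 lookahead=+ remaining=[+ id $]
Step 15: shift +. Stack=[E +] ptr=6 lookahead=id remaining=[id $]
Step 16: shift id. Stack=[E + id] ptr=7 lookahead=$ remaining=[$]
Step 17: reduce F->id. Stack=[E + F] ptr=7 lookahead=$ remaining=[$]
Step 18: reduce T->F. Stack=[E + T] ptr=7 lookahead=$ remaining=[$]
Step 19: reduce E->E + T. Stack=[E] ptr=7 lookahead=$ remaining=[$]
Step 20: accept. Stack=[E] ptr=7 lookahead=$ remaining=[$]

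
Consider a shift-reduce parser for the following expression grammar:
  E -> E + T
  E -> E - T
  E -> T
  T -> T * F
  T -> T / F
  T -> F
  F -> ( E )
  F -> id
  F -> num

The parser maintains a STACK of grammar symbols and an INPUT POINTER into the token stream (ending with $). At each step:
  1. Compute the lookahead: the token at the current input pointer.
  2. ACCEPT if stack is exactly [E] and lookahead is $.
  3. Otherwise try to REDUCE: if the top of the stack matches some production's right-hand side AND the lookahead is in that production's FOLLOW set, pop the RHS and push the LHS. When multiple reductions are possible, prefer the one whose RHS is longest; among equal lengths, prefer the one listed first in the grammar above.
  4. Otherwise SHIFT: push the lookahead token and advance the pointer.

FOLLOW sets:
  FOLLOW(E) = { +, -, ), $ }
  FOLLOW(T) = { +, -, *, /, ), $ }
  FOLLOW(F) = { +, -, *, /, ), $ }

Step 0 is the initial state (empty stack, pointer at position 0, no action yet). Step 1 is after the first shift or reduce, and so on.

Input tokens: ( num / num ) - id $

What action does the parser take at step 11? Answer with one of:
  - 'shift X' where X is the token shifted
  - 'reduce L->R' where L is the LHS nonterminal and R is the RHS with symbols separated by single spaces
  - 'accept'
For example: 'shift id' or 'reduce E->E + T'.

Step 1: shift (. Stack=[(] ptr=1 lookahead=num remaining=[num / num ) - id $]
Step 2: shift num. Stack=[( num] ptr=2 lookahead=/ remaining=[/ num ) - id $]
Step 3: reduce F->num. Stack=[( F] ptr=2 lookahead=/ remaining=[/ num ) - id $]
Step 4: reduce T->F. Stack=[( T] ptr=2 lookahead=/ remaining=[/ num ) - id $]
Step 5: shift /. Stack=[( T /] ptr=3 lookahead=num remaining=[num ) - id $]
Step 6: shift num. Stack=[( T / num] ptr=4 lookahead=) remaining=[) - id $]
Step 7: reduce F->num. Stack=[( T / F] ptr=4 lookahead=) remaining=[) - id $]
Step 8: reduce T->T / F. Stack=[( T] ptr=4 lookahead=) remaining=[) - id $]
Step 9: reduce E->T. Stack=[( E] ptr=4 lookahead=) remaining=[) - id $]
Step 10: shift ). Stack=[( E )] ptr=5 lookahead=- remaining=[- id $]
Step 11: reduce F->( E ). Stack=[F] ptr=5 lookahead=- remaining=[- id $]

Answer: reduce F->( E )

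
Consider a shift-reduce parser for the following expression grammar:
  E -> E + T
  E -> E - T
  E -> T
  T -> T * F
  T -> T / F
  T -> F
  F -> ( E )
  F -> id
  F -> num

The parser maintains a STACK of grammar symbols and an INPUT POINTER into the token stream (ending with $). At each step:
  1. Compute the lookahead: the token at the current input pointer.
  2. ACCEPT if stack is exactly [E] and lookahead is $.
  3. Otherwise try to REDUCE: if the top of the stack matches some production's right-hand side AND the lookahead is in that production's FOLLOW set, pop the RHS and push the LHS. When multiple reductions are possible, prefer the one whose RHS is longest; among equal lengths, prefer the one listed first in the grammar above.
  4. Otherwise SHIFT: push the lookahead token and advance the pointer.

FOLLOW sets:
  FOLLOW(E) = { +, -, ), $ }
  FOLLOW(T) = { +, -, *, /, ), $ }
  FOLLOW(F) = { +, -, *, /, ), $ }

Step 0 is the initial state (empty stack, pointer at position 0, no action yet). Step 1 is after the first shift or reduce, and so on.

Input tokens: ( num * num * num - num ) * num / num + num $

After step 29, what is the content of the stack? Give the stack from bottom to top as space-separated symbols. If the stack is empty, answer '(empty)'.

Answer: T

Derivation:
Step 1: shift (. Stack=[(] ptr=1 lookahead=num remaining=[num * num * num - num ) * num / num + num $]
Step 2: shift num. Stack=[( num] ptr=2 lookahead=* remaining=[* num * num - num ) * num / num + num $]
Step 3: reduce F->num. Stack=[( F] ptr=2 lookahead=* remaining=[* num * num - num ) * num / num + num $]
Step 4: reduce T->F. Stack=[( T] ptr=2 lookahead=* remaining=[* num * num - num ) * num / num + num $]
Step 5: shift *. Stack=[( T *] ptr=3 lookahead=num remaining=[num * num - num ) * num / num + num $]
Step 6: shift num. Stack=[( T * num] ptr=4 lookahead=* remaining=[* num - num ) * num / num + num $]
Step 7: reduce F->num. Stack=[( T * F] ptr=4 lookahead=* remaining=[* num - num ) * num / num + num $]
Step 8: reduce T->T * F. Stack=[( T] ptr=4 lookahead=* remaining=[* num - num ) * num / num + num $]
Step 9: shift *. Stack=[( T *] ptr=5 lookahead=num remaining=[num - num ) * num / num + num $]
Step 10: shift num. Stack=[( T * num] ptr=6 lookahead=- remaining=[- num ) * num / num + num $]
Step 11: reduce F->num. Stack=[( T * F] ptr=6 lookahead=- remaining=[- num ) * num / num + num $]
Step 12: reduce T->T * F. Stack=[( T] ptr=6 lookahead=- remaining=[- num ) * num / num + num $]
Step 13: reduce E->T. Stack=[( E] ptr=6 lookahead=- remaining=[- num ) * num / num + num $]
Step 14: shift -. Stack=[( E -] ptr=7 lookahead=num remaining=[num ) * num / num + num $]
Step 15: shift num. Stack=[( E - num] ptr=8 lookahead=) remaining=[) * num / num + num $]
Step 16: reduce F->num. Stack=[( E - F] ptr=8 lookahead=) remaining=[) * num / num + num $]
Step 17: reduce T->F. Stack=[( E - T] ptr=8 lookahead=) remaining=[) * num / num + num $]
Step 18: reduce E->E - T. Stack=[( E] ptr=8 lookahead=) remaining=[) * num / num + num $]
Step 19: shift ). Stack=[( E )] ptr=9 lookahead=* remaining=[* num / num + num $]
Step 20: reduce F->( E ). Stack=[F] ptr=9 lookahead=* remaining=[* num / num + num $]
Step 21: reduce T->F. Stack=[T] ptr=9 lookahead=* remaining=[* num / num + num $]
Step 22: shift *. Stack=[T *] ptr=10 lookahead=num remaining=[num / num + num $]
Step 23: shift num. Stack=[T * num] ptr=11 lookahead=/ remaining=[/ num + num $]
Step 24: reduce F->num. Stack=[T * F] ptr=11 lookahead=/ remaining=[/ num + num $]
Step 25: reduce T->T * F. Stack=[T] ptr=11 lookahead=/ remaining=[/ num + num $]
Step 26: shift /. Stack=[T /] ptr=12 lookahead=num remaining=[num + num $]
Step 27: shift num. Stack=[T / num] ptr=13 lookahead=+ remaining=[+ num $]
Step 28: reduce F->num. Stack=[T / F] ptr=13 lookahead=+ remaining=[+ num $]
Step 29: reduce T->T / F. Stack=[T] ptr=13 lookahead=+ remaining=[+ num $]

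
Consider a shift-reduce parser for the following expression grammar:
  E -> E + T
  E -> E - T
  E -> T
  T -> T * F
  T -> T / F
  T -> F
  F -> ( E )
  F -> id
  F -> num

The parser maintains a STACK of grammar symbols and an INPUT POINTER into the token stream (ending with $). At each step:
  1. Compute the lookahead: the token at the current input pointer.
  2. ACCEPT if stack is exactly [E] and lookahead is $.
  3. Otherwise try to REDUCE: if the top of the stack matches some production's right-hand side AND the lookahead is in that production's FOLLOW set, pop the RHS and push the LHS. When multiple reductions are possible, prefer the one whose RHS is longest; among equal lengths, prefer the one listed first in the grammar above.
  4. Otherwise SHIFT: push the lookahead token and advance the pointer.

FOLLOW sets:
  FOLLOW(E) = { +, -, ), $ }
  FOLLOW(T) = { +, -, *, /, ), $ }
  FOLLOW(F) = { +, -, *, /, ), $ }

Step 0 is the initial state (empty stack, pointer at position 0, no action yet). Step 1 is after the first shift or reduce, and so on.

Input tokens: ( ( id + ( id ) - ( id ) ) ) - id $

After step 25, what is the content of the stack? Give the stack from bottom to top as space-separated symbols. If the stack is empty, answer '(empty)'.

Step 1: shift (. Stack=[(] ptr=1 lookahead=( remaining=[( id + ( id ) - ( id ) ) ) - id $]
Step 2: shift (. Stack=[( (] ptr=2 lookahead=id remaining=[id + ( id ) - ( id ) ) ) - id $]
Step 3: shift id. Stack=[( ( id] ptr=3 lookahead=+ remaining=[+ ( id ) - ( id ) ) ) - id $]
Step 4: reduce F->id. Stack=[( ( F] ptr=3 lookahead=+ remaining=[+ ( id ) - ( id ) ) ) - id $]
Step 5: reduce T->F. Stack=[( ( T] ptr=3 lookahead=+ remaining=[+ ( id ) - ( id ) ) ) - id $]
Step 6: reduce E->T. Stack=[( ( E] ptr=3 lookahead=+ remaining=[+ ( id ) - ( id ) ) ) - id $]
Step 7: shift +. Stack=[( ( E +] ptr=4 lookahead=( remaining=[( id ) - ( id ) ) ) - id $]
Step 8: shift (. Stack=[( ( E + (] ptr=5 lookahead=id remaining=[id ) - ( id ) ) ) - id $]
Step 9: shift id. Stack=[( ( E + ( id] ptr=6 lookahead=) remaining=[) - ( id ) ) ) - id $]
Step 10: reduce F->id. Stack=[( ( E + ( F] ptr=6 lookahead=) remaining=[) - ( id ) ) ) - id $]
Step 11: reduce T->F. Stack=[( ( E + ( T] ptr=6 lookahead=) remaining=[) - ( id ) ) ) - id $]
Step 12: reduce E->T. Stack=[( ( E + ( E] ptr=6 lookahead=) remaining=[) - ( id ) ) ) - id $]
Step 13: shift ). Stack=[( ( E + ( E )] ptr=7 lookahead=- remaining=[- ( id ) ) ) - id $]
Step 14: reduce F->( E ). Stack=[( ( E + F] ptr=7 lookahead=- remaining=[- ( id ) ) ) - id $]
Step 15: reduce T->F. Stack=[( ( E + T] ptr=7 lookahead=- remaining=[- ( id ) ) ) - id $]
Step 16: reduce E->E + T. Stack=[( ( E] ptr=7 lookahead=- remaining=[- ( id ) ) ) - id $]
Step 17: shift -. Stack=[( ( E -] ptr=8 lookahead=( remaining=[( id ) ) ) - id $]
Step 18: shift (. Stack=[( ( E - (] ptr=9 lookahead=id remaining=[id ) ) ) - id $]
Step 19: shift id. Stack=[( ( E - ( id] ptr=10 lookahead=) remaining=[) ) ) - id $]
Step 20: reduce F->id. Stack=[( ( E - ( F] ptr=10 lookahead=) remaining=[) ) ) - id $]
Step 21: reduce T->F. Stack=[( ( E - ( T] ptr=10 lookahead=) remaining=[) ) ) - id $]
Step 22: reduce E->T. Stack=[( ( E - ( E] ptr=10 lookahead=) remaining=[) ) ) - id $]
Step 23: shift ). Stack=[( ( E - ( E )] ptr=11 lookahead=) remaining=[) ) - id $]
Step 24: reduce F->( E ). Stack=[( ( E - F] ptr=11 lookahead=) remaining=[) ) - id $]
Step 25: reduce T->F. Stack=[( ( E - T] ptr=11 lookahead=) remaining=[) ) - id $]

Answer: ( ( E - T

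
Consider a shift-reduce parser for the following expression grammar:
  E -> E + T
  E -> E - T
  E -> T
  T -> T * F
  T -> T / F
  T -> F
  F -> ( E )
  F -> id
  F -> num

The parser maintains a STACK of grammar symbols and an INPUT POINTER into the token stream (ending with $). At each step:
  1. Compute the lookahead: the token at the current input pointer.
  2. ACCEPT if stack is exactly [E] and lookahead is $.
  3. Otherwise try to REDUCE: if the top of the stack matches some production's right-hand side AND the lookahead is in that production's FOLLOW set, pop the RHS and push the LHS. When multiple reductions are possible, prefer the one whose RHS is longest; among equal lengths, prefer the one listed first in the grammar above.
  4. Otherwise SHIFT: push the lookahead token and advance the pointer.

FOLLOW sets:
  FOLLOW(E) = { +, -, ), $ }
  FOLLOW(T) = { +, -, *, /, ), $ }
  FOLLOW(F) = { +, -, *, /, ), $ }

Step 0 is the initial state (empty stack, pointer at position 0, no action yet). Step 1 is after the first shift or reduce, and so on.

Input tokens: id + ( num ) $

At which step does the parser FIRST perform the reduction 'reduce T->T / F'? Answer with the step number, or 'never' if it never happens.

Answer: never

Derivation:
Step 1: shift id. Stack=[id] ptr=1 lookahead=+ remaining=[+ ( num ) $]
Step 2: reduce F->id. Stack=[F] ptr=1 lookahead=+ remaining=[+ ( num ) $]
Step 3: reduce T->F. Stack=[T] ptr=1 lookahead=+ remaining=[+ ( num ) $]
Step 4: reduce E->T. Stack=[E] ptr=1 lookahead=+ remaining=[+ ( num ) $]
Step 5: shift +. Stack=[E +] ptr=2 lookahead=( remaining=[( num ) $]
Step 6: shift (. Stack=[E + (] ptr=3 lookahead=num remaining=[num ) $]
Step 7: shift num. Stack=[E + ( num] ptr=4 lookahead=) remaining=[) $]
Step 8: reduce F->num. Stack=[E + ( F] ptr=4 lookahead=) remaining=[) $]
Step 9: reduce T->F. Stack=[E + ( T] ptr=4 lookahead=) remaining=[) $]
Step 10: reduce E->T. Stack=[E + ( E] ptr=4 lookahead=) remaining=[) $]
Step 11: shift ). Stack=[E + ( E )] ptr=5 lookahead=$ remaining=[$]
Step 12: reduce F->( E ). Stack=[E + F] ptr=5 lookahead=$ remaining=[$]
Step 13: reduce T->F. Stack=[E + T] ptr=5 lookahead=$ remaining=[$]
Step 14: reduce E->E + T. Stack=[E] ptr=5 lookahead=$ remaining=[$]
Step 15: accept. Stack=[E] ptr=5 lookahead=$ remaining=[$]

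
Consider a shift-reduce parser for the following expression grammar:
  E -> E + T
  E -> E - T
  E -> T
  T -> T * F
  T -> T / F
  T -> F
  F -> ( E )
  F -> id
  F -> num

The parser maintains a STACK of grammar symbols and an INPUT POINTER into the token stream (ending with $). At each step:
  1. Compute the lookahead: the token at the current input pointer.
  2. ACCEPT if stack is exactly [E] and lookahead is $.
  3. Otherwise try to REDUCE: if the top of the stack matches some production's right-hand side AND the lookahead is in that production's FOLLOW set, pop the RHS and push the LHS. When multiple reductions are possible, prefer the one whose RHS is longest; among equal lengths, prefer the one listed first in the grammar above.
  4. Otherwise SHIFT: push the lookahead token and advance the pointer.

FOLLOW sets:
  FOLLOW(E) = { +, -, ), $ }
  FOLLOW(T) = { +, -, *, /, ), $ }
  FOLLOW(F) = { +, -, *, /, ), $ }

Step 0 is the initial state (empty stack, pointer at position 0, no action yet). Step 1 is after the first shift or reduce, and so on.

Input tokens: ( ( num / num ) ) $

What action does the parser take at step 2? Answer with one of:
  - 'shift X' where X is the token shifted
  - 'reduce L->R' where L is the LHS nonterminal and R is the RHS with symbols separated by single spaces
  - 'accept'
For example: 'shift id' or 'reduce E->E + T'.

Answer: shift (

Derivation:
Step 1: shift (. Stack=[(] ptr=1 lookahead=( remaining=[( num / num ) ) $]
Step 2: shift (. Stack=[( (] ptr=2 lookahead=num remaining=[num / num ) ) $]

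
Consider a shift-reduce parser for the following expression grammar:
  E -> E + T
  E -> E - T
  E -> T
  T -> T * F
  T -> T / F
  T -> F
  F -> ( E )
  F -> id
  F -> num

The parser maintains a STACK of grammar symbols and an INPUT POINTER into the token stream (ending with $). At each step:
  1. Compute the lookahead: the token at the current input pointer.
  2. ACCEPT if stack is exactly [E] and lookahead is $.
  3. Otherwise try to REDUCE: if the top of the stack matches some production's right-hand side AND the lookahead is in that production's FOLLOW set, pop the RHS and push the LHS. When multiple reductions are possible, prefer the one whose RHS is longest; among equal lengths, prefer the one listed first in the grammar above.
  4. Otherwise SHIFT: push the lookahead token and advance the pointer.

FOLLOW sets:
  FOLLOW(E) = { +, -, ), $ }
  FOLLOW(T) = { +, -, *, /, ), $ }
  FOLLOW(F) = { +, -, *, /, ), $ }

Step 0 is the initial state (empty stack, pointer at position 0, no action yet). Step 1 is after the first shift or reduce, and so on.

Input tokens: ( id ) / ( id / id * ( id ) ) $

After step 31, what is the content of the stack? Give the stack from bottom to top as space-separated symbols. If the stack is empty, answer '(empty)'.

Answer: E

Derivation:
Step 1: shift (. Stack=[(] ptr=1 lookahead=id remaining=[id ) / ( id / id * ( id ) ) $]
Step 2: shift id. Stack=[( id] ptr=2 lookahead=) remaining=[) / ( id / id * ( id ) ) $]
Step 3: reduce F->id. Stack=[( F] ptr=2 lookahead=) remaining=[) / ( id / id * ( id ) ) $]
Step 4: reduce T->F. Stack=[( T] ptr=2 lookahead=) remaining=[) / ( id / id * ( id ) ) $]
Step 5: reduce E->T. Stack=[( E] ptr=2 lookahead=) remaining=[) / ( id / id * ( id ) ) $]
Step 6: shift ). Stack=[( E )] ptr=3 lookahead=/ remaining=[/ ( id / id * ( id ) ) $]
Step 7: reduce F->( E ). Stack=[F] ptr=3 lookahead=/ remaining=[/ ( id / id * ( id ) ) $]
Step 8: reduce T->F. Stack=[T] ptr=3 lookahead=/ remaining=[/ ( id / id * ( id ) ) $]
Step 9: shift /. Stack=[T /] ptr=4 lookahead=( remaining=[( id / id * ( id ) ) $]
Step 10: shift (. Stack=[T / (] ptr=5 lookahead=id remaining=[id / id * ( id ) ) $]
Step 11: shift id. Stack=[T / ( id] ptr=6 lookahead=/ remaining=[/ id * ( id ) ) $]
Step 12: reduce F->id. Stack=[T / ( F] ptr=6 lookahead=/ remaining=[/ id * ( id ) ) $]
Step 13: reduce T->F. Stack=[T / ( T] ptr=6 lookahead=/ remaining=[/ id * ( id ) ) $]
Step 14: shift /. Stack=[T / ( T /] ptr=7 lookahead=id remaining=[id * ( id ) ) $]
Step 15: shift id. Stack=[T / ( T / id] ptr=8 lookahead=* remaining=[* ( id ) ) $]
Step 16: reduce F->id. Stack=[T / ( T / F] ptr=8 lookahead=* remaining=[* ( id ) ) $]
Step 17: reduce T->T / F. Stack=[T / ( T] ptr=8 lookahead=* remaining=[* ( id ) ) $]
Step 18: shift *. Stack=[T / ( T *] ptr=9 lookahead=( remaining=[( id ) ) $]
Step 19: shift (. Stack=[T / ( T * (] ptr=10 lookahead=id remaining=[id ) ) $]
Step 20: shift id. Stack=[T / ( T * ( id] ptr=11 lookahead=) remaining=[) ) $]
Step 21: reduce F->id. Stack=[T / ( T * ( F] ptr=11 lookahead=) remaining=[) ) $]
Step 22: reduce T->F. Stack=[T / ( T * ( T] ptr=11 lookahead=) remaining=[) ) $]
Step 23: reduce E->T. Stack=[T / ( T * ( E] ptr=11 lookahead=) remaining=[) ) $]
Step 24: shift ). Stack=[T / ( T * ( E )] ptr=12 lookahead=) remaining=[) $]
Step 25: reduce F->( E ). Stack=[T / ( T * F] ptr=12 lookahead=) remaining=[) $]
Step 26: reduce T->T * F. Stack=[T / ( T] ptr=12 lookahead=) remaining=[) $]
Step 27: reduce E->T. Stack=[T / ( E] ptr=12 lookahead=) remaining=[) $]
Step 28: shift ). Stack=[T / ( E )] ptr=13 lookahead=$ remaining=[$]
Step 29: reduce F->( E ). Stack=[T / F] ptr=13 lookahead=$ remaining=[$]
Step 30: reduce T->T / F. Stack=[T] ptr=13 lookahead=$ remaining=[$]
Step 31: reduce E->T. Stack=[E] ptr=13 lookahead=$ remaining=[$]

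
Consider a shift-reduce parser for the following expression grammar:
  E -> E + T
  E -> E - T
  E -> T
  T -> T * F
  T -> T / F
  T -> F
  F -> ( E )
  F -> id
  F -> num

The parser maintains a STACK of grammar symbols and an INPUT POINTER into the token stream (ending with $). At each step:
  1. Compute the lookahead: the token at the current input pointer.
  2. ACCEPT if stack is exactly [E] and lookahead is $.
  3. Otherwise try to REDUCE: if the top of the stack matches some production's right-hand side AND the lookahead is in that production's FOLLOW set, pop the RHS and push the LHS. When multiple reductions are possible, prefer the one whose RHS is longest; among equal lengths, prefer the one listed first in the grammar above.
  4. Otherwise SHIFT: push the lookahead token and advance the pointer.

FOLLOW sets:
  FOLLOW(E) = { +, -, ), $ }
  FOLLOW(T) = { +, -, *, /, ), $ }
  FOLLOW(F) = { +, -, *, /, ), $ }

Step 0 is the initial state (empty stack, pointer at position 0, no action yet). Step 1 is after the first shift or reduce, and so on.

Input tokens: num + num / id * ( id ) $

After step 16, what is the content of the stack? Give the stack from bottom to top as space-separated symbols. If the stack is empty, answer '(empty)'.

Answer: E + T * ( F

Derivation:
Step 1: shift num. Stack=[num] ptr=1 lookahead=+ remaining=[+ num / id * ( id ) $]
Step 2: reduce F->num. Stack=[F] ptr=1 lookahead=+ remaining=[+ num / id * ( id ) $]
Step 3: reduce T->F. Stack=[T] ptr=1 lookahead=+ remaining=[+ num / id * ( id ) $]
Step 4: reduce E->T. Stack=[E] ptr=1 lookahead=+ remaining=[+ num / id * ( id ) $]
Step 5: shift +. Stack=[E +] ptr=2 lookahead=num remaining=[num / id * ( id ) $]
Step 6: shift num. Stack=[E + num] ptr=3 lookahead=/ remaining=[/ id * ( id ) $]
Step 7: reduce F->num. Stack=[E + F] ptr=3 lookahead=/ remaining=[/ id * ( id ) $]
Step 8: reduce T->F. Stack=[E + T] ptr=3 lookahead=/ remaining=[/ id * ( id ) $]
Step 9: shift /. Stack=[E + T /] ptr=4 lookahead=id remaining=[id * ( id ) $]
Step 10: shift id. Stack=[E + T / id] ptr=5 lookahead=* remaining=[* ( id ) $]
Step 11: reduce F->id. Stack=[E + T / F] ptr=5 lookahead=* remaining=[* ( id ) $]
Step 12: reduce T->T / F. Stack=[E + T] ptr=5 lookahead=* remaining=[* ( id ) $]
Step 13: shift *. Stack=[E + T *] ptr=6 lookahead=( remaining=[( id ) $]
Step 14: shift (. Stack=[E + T * (] ptr=7 lookahead=id remaining=[id ) $]
Step 15: shift id. Stack=[E + T * ( id] ptr=8 lookahead=) remaining=[) $]
Step 16: reduce F->id. Stack=[E + T * ( F] ptr=8 lookahead=) remaining=[) $]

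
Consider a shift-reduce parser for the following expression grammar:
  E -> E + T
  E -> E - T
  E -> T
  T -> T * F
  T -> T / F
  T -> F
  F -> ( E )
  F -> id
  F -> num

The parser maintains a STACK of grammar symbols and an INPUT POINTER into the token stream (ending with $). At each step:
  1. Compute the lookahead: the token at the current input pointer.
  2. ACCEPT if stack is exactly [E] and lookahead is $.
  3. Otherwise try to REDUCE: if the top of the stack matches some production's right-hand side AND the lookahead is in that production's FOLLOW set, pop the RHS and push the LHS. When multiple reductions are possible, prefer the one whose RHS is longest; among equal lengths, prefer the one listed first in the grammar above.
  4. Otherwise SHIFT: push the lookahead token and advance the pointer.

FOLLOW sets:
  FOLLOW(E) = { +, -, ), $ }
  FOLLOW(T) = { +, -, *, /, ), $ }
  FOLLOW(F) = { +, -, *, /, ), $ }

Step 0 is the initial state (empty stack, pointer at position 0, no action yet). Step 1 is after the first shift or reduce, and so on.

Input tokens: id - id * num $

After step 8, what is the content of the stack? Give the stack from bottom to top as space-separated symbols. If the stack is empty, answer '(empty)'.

Answer: E - T

Derivation:
Step 1: shift id. Stack=[id] ptr=1 lookahead=- remaining=[- id * num $]
Step 2: reduce F->id. Stack=[F] ptr=1 lookahead=- remaining=[- id * num $]
Step 3: reduce T->F. Stack=[T] ptr=1 lookahead=- remaining=[- id * num $]
Step 4: reduce E->T. Stack=[E] ptr=1 lookahead=- remaining=[- id * num $]
Step 5: shift -. Stack=[E -] ptr=2 lookahead=id remaining=[id * num $]
Step 6: shift id. Stack=[E - id] ptr=3 lookahead=* remaining=[* num $]
Step 7: reduce F->id. Stack=[E - F] ptr=3 lookahead=* remaining=[* num $]
Step 8: reduce T->F. Stack=[E - T] ptr=3 lookahead=* remaining=[* num $]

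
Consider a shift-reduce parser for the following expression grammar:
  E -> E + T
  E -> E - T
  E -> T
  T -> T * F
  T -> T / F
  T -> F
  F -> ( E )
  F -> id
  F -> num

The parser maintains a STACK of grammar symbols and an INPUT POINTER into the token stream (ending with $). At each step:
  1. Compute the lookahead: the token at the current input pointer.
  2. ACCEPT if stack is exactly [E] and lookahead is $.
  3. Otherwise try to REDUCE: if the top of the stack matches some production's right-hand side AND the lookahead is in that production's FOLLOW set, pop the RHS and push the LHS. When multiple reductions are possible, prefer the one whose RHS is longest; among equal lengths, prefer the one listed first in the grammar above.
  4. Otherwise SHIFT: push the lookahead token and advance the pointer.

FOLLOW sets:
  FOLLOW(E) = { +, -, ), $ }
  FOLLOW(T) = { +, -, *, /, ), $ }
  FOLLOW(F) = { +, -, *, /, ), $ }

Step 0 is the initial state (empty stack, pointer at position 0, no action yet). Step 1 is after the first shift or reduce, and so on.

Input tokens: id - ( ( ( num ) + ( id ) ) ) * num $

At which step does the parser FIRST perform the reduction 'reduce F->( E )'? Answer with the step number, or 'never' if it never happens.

Answer: 14

Derivation:
Step 1: shift id. Stack=[id] ptr=1 lookahead=- remaining=[- ( ( ( num ) + ( id ) ) ) * num $]
Step 2: reduce F->id. Stack=[F] ptr=1 lookahead=- remaining=[- ( ( ( num ) + ( id ) ) ) * num $]
Step 3: reduce T->F. Stack=[T] ptr=1 lookahead=- remaining=[- ( ( ( num ) + ( id ) ) ) * num $]
Step 4: reduce E->T. Stack=[E] ptr=1 lookahead=- remaining=[- ( ( ( num ) + ( id ) ) ) * num $]
Step 5: shift -. Stack=[E -] ptr=2 lookahead=( remaining=[( ( ( num ) + ( id ) ) ) * num $]
Step 6: shift (. Stack=[E - (] ptr=3 lookahead=( remaining=[( ( num ) + ( id ) ) ) * num $]
Step 7: shift (. Stack=[E - ( (] ptr=4 lookahead=( remaining=[( num ) + ( id ) ) ) * num $]
Step 8: shift (. Stack=[E - ( ( (] ptr=5 lookahead=num remaining=[num ) + ( id ) ) ) * num $]
Step 9: shift num. Stack=[E - ( ( ( num] ptr=6 lookahead=) remaining=[) + ( id ) ) ) * num $]
Step 10: reduce F->num. Stack=[E - ( ( ( F] ptr=6 lookahead=) remaining=[) + ( id ) ) ) * num $]
Step 11: reduce T->F. Stack=[E - ( ( ( T] ptr=6 lookahead=) remaining=[) + ( id ) ) ) * num $]
Step 12: reduce E->T. Stack=[E - ( ( ( E] ptr=6 lookahead=) remaining=[) + ( id ) ) ) * num $]
Step 13: shift ). Stack=[E - ( ( ( E )] ptr=7 lookahead=+ remaining=[+ ( id ) ) ) * num $]
Step 14: reduce F->( E ). Stack=[E - ( ( F] ptr=7 lookahead=+ remaining=[+ ( id ) ) ) * num $]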